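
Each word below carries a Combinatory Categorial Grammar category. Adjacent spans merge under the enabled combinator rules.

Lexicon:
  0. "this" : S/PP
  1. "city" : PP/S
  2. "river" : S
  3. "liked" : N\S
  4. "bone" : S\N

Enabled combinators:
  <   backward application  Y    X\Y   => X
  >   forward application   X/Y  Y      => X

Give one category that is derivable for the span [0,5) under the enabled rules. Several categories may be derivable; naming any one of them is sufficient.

[0,5] S   >
  [0,1] "this" : S/PP
  [1,5] PP   >
    [1,2] "city" : PP/S
    [2,5] S   <
      [2,4] N   <
        [2,3] "river" : S
        [3,4] "liked" : N\S
      [4,5] "bone" : S\N

S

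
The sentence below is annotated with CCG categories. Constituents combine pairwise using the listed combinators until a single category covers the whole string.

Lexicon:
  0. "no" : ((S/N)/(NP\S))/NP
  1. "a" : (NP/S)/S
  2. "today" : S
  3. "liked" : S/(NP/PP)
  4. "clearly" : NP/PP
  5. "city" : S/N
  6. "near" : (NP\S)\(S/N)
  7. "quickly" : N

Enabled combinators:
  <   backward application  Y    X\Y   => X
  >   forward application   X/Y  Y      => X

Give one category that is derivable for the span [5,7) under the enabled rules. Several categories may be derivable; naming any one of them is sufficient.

[0,8] S   >
  [0,7] S/N   >
    [0,5] (S/N)/(NP\S)   >
      [0,1] "no" : ((S/N)/(NP\S))/NP
      [1,5] NP   >
        [1,3] NP/S   >
          [1,2] "a" : (NP/S)/S
          [2,3] "today" : S
        [3,5] S   >
          [3,4] "liked" : S/(NP/PP)
          [4,5] "clearly" : NP/PP
    [5,7] NP\S   <
      [5,6] "city" : S/N
      [6,7] "near" : (NP\S)\(S/N)
  [7,8] "quickly" : N

NP\S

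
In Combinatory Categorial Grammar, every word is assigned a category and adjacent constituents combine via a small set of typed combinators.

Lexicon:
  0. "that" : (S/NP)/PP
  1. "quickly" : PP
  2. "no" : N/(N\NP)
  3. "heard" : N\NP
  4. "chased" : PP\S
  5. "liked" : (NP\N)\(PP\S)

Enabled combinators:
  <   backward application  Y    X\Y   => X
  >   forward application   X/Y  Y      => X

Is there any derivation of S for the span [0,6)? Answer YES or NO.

YES

[0,6] S   >
  [0,2] S/NP   >
    [0,1] "that" : (S/NP)/PP
    [1,2] "quickly" : PP
  [2,6] NP   <
    [2,4] N   >
      [2,3] "no" : N/(N\NP)
      [3,4] "heard" : N\NP
    [4,6] NP\N   <
      [4,5] "chased" : PP\S
      [5,6] "liked" : (NP\N)\(PP\S)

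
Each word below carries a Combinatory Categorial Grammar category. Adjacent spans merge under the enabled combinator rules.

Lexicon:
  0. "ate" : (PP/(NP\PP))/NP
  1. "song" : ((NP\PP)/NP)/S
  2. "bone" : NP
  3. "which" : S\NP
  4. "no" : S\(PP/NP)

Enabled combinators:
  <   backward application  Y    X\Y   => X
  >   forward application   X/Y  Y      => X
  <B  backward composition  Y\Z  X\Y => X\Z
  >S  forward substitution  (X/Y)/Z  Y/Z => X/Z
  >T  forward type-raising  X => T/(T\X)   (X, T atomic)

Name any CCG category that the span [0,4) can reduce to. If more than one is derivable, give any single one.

PP/NP

[0,5] S   <
  [0,4] PP/NP   >S
    [0,1] "ate" : (PP/(NP\PP))/NP
    [1,4] (NP\PP)/NP   >
      [1,2] "song" : ((NP\PP)/NP)/S
      [2,4] S   >
        [2,3] S/(S\NP)   >T
          [2,3] "bone" : NP
        [3,4] "which" : S\NP
  [4,5] "no" : S\(PP/NP)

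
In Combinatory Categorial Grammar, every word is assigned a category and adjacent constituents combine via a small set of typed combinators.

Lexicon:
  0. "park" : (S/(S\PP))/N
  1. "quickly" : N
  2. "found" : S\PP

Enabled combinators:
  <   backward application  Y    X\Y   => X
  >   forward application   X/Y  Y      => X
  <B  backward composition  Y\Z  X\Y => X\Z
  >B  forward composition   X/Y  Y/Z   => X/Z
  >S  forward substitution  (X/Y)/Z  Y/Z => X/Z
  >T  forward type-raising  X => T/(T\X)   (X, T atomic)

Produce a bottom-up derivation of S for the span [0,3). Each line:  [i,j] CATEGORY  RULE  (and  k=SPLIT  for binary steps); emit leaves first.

[0,3] S   >
  [0,2] S/(S\PP)   >
    [0,1] "park" : (S/(S\PP))/N
    [1,2] "quickly" : N
  [2,3] "found" : S\PP

[0,1] (S/(S\PP))/N  lex  "park"
[1,2] N  lex  "quickly"
[0,2] S/(S\PP)  >  k=1
[2,3] S\PP  lex  "found"
[0,3] S  >  k=2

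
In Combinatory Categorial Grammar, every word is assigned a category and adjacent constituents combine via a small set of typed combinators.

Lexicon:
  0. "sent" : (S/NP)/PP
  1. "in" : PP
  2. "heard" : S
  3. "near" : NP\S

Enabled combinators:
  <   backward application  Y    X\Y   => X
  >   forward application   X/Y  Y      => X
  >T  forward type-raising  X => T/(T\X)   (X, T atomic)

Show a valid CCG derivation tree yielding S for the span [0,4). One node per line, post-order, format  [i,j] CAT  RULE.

[0,4] S   >
  [0,2] S/NP   >
    [0,1] "sent" : (S/NP)/PP
    [1,2] "in" : PP
  [2,4] NP   <
    [2,3] "heard" : S
    [3,4] "near" : NP\S

[0,1] (S/NP)/PP  lex  "sent"
[1,2] PP  lex  "in"
[0,2] S/NP  >  k=1
[2,3] S  lex  "heard"
[3,4] NP\S  lex  "near"
[2,4] NP  <  k=3
[0,4] S  >  k=2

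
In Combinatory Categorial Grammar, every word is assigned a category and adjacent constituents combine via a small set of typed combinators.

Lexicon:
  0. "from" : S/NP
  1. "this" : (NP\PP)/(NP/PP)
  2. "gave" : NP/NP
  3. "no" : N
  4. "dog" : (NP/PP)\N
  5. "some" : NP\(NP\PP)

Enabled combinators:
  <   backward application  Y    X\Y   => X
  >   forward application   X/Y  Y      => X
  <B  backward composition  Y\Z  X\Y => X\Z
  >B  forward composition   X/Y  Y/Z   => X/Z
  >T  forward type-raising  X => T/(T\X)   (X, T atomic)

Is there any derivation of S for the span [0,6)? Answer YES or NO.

[0,6] S   >
  [0,1] "from" : S/NP
  [1,6] NP   <
    [1,5] NP\PP   >
      [1,2] "this" : (NP\PP)/(NP/PP)
      [2,5] NP/PP   >B
        [2,3] "gave" : NP/NP
        [3,5] NP/PP   <
          [3,4] "no" : N
          [4,5] "dog" : (NP/PP)\N
    [5,6] "some" : NP\(NP\PP)

YES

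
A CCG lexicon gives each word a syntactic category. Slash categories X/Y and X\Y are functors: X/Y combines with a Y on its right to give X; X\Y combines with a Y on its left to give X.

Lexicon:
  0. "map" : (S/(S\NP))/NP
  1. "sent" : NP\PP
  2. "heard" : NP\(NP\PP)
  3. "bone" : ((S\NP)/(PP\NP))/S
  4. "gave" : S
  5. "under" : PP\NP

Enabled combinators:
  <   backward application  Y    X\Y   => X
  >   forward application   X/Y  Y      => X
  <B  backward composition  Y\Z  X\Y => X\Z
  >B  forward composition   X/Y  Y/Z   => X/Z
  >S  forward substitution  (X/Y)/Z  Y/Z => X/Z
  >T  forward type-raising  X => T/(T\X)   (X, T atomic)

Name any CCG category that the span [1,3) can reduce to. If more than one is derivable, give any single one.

[0,6] S   >
  [0,3] S/(S\NP)   >
    [0,1] "map" : (S/(S\NP))/NP
    [1,3] NP   <
      [1,2] "sent" : NP\PP
      [2,3] "heard" : NP\(NP\PP)
  [3,6] S\NP   >
    [3,5] (S\NP)/(PP\NP)   >
      [3,4] "bone" : ((S\NP)/(PP\NP))/S
      [4,5] "gave" : S
    [5,6] "under" : PP\NP

NP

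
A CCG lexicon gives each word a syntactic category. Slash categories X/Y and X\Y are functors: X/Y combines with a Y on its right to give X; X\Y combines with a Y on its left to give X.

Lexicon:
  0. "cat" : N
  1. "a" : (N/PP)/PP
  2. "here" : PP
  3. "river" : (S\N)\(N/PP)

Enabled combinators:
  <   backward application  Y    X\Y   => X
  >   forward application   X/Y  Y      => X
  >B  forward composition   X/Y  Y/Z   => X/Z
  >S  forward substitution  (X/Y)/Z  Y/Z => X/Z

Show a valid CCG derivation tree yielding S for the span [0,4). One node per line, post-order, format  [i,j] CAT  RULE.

[0,4] S   <
  [0,1] "cat" : N
  [1,4] S\N   <
    [1,3] N/PP   >
      [1,2] "a" : (N/PP)/PP
      [2,3] "here" : PP
    [3,4] "river" : (S\N)\(N/PP)

[0,1] N  lex  "cat"
[1,2] (N/PP)/PP  lex  "a"
[2,3] PP  lex  "here"
[1,3] N/PP  >  k=2
[3,4] (S\N)\(N/PP)  lex  "river"
[1,4] S\N  <  k=3
[0,4] S  <  k=1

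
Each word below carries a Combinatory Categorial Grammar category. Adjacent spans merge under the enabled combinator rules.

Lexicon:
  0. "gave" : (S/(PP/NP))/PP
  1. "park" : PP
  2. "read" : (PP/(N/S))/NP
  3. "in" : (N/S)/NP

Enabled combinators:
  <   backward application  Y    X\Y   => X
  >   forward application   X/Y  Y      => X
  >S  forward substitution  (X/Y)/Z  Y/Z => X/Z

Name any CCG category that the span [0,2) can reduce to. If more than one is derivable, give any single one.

[0,4] S   >
  [0,2] S/(PP/NP)   >
    [0,1] "gave" : (S/(PP/NP))/PP
    [1,2] "park" : PP
  [2,4] PP/NP   >S
    [2,3] "read" : (PP/(N/S))/NP
    [3,4] "in" : (N/S)/NP

S/(PP/NP)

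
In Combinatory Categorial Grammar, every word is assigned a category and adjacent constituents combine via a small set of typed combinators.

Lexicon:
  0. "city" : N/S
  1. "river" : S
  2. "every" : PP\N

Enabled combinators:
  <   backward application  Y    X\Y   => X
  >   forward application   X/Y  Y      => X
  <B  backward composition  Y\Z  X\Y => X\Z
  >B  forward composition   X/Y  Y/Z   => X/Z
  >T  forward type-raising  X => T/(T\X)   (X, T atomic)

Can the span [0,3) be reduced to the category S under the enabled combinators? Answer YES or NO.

N/S S PP\N
CKY chart[0,3] = {N/(N\PP), NP/(NP\PP), PP, PP/(PP\PP), S/(S\PP)}; S ∉ chart

NO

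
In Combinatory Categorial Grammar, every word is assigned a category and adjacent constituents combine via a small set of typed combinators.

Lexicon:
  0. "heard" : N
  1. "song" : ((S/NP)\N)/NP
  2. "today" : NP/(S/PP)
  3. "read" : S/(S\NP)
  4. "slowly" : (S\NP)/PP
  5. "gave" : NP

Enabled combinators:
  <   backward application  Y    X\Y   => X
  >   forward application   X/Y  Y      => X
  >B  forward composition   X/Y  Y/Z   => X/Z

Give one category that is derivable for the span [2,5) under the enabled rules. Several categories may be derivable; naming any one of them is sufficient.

NP

[0,6] S   >
  [0,5] S/NP   <
    [0,1] "heard" : N
    [1,5] (S/NP)\N   >
      [1,2] "song" : ((S/NP)\N)/NP
      [2,5] NP   >
        [2,3] "today" : NP/(S/PP)
        [3,5] S/PP   >B
          [3,4] "read" : S/(S\NP)
          [4,5] "slowly" : (S\NP)/PP
  [5,6] "gave" : NP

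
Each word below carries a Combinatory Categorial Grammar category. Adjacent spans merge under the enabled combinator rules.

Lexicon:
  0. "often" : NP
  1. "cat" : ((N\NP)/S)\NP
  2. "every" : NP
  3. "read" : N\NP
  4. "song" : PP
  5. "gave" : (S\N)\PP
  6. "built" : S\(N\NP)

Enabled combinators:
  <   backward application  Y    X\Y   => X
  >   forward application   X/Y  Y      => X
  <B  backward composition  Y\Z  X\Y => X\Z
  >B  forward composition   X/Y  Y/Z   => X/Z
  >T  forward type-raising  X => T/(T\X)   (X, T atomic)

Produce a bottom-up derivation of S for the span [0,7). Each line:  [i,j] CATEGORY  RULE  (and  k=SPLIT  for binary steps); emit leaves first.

[0,7] S   <
  [0,6] N\NP   >
    [0,2] (N\NP)/S   <
      [0,1] "often" : NP
      [1,2] "cat" : ((N\NP)/S)\NP
    [2,6] S   <
      [2,3] "every" : NP
      [3,6] S\NP   <B
        [3,4] "read" : N\NP
        [4,6] S\N   <
          [4,5] "song" : PP
          [5,6] "gave" : (S\N)\PP
  [6,7] "built" : S\(N\NP)

[0,1] NP  lex  "often"
[1,2] ((N\NP)/S)\NP  lex  "cat"
[0,2] (N\NP)/S  <  k=1
[2,3] NP  lex  "every"
[3,4] N\NP  lex  "read"
[4,5] PP  lex  "song"
[5,6] (S\N)\PP  lex  "gave"
[4,6] S\N  <  k=5
[3,6] S\NP  <B  k=4
[2,6] S  <  k=3
[0,6] N\NP  >  k=2
[6,7] S\(N\NP)  lex  "built"
[0,7] S  <  k=6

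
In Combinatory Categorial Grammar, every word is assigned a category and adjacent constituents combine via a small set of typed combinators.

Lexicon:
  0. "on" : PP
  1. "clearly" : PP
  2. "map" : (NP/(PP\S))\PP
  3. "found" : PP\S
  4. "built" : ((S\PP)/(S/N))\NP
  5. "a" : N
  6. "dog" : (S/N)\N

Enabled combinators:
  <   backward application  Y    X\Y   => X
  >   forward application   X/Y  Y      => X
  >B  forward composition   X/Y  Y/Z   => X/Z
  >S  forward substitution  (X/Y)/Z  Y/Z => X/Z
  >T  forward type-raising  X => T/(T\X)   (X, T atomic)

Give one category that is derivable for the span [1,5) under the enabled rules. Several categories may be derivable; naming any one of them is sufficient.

(S\PP)/(S/N)

[0,7] S   <
  [0,1] "on" : PP
  [1,7] S\PP   >
    [1,5] (S\PP)/(S/N)   <
      [1,4] NP   >
        [1,3] NP/(PP\S)   <
          [1,2] "clearly" : PP
          [2,3] "map" : (NP/(PP\S))\PP
        [3,4] "found" : PP\S
      [4,5] "built" : ((S\PP)/(S/N))\NP
    [5,7] S/N   <
      [5,6] "a" : N
      [6,7] "dog" : (S/N)\N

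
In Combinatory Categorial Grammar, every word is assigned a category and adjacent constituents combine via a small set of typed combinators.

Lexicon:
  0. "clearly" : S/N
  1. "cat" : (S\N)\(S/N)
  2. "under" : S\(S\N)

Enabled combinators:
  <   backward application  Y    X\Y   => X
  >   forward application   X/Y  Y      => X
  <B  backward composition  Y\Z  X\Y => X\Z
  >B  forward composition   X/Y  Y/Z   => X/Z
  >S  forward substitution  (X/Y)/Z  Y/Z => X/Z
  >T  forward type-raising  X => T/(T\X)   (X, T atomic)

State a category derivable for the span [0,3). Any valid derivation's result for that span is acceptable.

S

[0,3] S   <
  [0,2] S\N   <
    [0,1] "clearly" : S/N
    [1,2] "cat" : (S\N)\(S/N)
  [2,3] "under" : S\(S\N)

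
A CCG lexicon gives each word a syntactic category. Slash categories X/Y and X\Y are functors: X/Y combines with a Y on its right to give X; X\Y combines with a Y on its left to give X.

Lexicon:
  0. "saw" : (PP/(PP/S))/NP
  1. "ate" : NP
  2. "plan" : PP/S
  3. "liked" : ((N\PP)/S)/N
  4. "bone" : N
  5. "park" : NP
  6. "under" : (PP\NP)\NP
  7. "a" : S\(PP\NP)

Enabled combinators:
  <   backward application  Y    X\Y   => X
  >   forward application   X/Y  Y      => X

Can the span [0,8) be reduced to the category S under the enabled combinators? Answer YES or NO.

NO

(PP/(PP/S))/NP NP PP/S ((N\PP)/S)/N N NP (PP\NP)\NP S\(PP\NP)
CKY chart[0,8] = {N}; S ∉ chart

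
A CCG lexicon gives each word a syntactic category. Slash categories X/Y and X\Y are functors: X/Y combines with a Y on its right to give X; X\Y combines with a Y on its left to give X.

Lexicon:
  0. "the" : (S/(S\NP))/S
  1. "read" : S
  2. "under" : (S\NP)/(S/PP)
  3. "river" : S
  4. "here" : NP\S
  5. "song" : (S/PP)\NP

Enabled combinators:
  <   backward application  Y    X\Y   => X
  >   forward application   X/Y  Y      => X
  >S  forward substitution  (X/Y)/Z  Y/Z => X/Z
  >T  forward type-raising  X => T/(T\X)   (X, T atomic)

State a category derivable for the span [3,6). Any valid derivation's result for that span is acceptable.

[0,6] S   >
  [0,2] S/(S\NP)   >
    [0,1] "the" : (S/(S\NP))/S
    [1,2] "read" : S
  [2,6] S\NP   >
    [2,3] "under" : (S\NP)/(S/PP)
    [3,6] S/PP   <
      [3,5] NP   <
        [3,4] "river" : S
        [4,5] "here" : NP\S
      [5,6] "song" : (S/PP)\NP

S/PP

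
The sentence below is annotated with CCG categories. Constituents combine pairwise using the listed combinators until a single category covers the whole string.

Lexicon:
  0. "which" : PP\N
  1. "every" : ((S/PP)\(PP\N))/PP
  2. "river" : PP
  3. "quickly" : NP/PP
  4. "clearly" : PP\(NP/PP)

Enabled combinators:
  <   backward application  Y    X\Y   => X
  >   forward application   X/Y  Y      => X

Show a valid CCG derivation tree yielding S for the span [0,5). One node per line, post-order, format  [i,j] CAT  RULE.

[0,1] PP\N  lex  "which"
[1,2] ((S/PP)\(PP\N))/PP  lex  "every"
[2,3] PP  lex  "river"
[1,3] (S/PP)\(PP\N)  >  k=2
[0,3] S/PP  <  k=1
[3,4] NP/PP  lex  "quickly"
[4,5] PP\(NP/PP)  lex  "clearly"
[3,5] PP  <  k=4
[0,5] S  >  k=3

[0,5] S   >
  [0,3] S/PP   <
    [0,1] "which" : PP\N
    [1,3] (S/PP)\(PP\N)   >
      [1,2] "every" : ((S/PP)\(PP\N))/PP
      [2,3] "river" : PP
  [3,5] PP   <
    [3,4] "quickly" : NP/PP
    [4,5] "clearly" : PP\(NP/PP)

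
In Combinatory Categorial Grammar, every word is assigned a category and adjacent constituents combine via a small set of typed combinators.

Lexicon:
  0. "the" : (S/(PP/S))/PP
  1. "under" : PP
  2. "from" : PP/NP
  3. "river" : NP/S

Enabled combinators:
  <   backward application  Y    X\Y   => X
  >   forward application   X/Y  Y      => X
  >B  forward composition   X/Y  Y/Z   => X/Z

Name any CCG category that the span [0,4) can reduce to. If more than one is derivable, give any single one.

[0,4] S   >
  [0,2] S/(PP/S)   >
    [0,1] "the" : (S/(PP/S))/PP
    [1,2] "under" : PP
  [2,4] PP/S   >B
    [2,3] "from" : PP/NP
    [3,4] "river" : NP/S

S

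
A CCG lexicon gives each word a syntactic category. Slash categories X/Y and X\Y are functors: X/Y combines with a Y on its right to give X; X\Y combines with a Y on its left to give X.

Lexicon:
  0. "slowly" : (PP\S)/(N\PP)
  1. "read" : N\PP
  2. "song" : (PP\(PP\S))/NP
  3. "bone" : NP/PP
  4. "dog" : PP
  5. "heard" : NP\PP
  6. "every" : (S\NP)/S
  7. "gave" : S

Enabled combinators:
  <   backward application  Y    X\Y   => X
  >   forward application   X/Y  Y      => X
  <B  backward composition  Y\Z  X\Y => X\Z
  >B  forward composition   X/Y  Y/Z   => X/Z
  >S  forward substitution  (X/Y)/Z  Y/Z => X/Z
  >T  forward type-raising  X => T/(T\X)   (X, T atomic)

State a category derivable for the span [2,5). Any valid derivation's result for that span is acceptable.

PP\(PP\S)

[0,8] S   <
  [0,6] NP   <
    [0,5] PP   <
      [0,2] PP\S   >
        [0,1] "slowly" : (PP\S)/(N\PP)
        [1,2] "read" : N\PP
      [2,5] PP\(PP\S)   >
        [2,3] "song" : (PP\(PP\S))/NP
        [3,5] NP   >
          [3,4] "bone" : NP/PP
          [4,5] "dog" : PP
    [5,6] "heard" : NP\PP
  [6,8] S\NP   >
    [6,7] "every" : (S\NP)/S
    [7,8] "gave" : S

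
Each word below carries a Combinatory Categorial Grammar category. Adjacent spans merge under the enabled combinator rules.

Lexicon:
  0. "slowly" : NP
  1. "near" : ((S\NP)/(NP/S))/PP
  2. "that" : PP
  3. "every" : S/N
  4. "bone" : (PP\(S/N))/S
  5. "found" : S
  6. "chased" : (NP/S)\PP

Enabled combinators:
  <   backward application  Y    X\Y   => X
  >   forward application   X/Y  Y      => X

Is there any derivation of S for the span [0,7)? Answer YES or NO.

YES

[0,7] S   <
  [0,1] "slowly" : NP
  [1,7] S\NP   >
    [1,3] (S\NP)/(NP/S)   >
      [1,2] "near" : ((S\NP)/(NP/S))/PP
      [2,3] "that" : PP
    [3,7] NP/S   <
      [3,6] PP   <
        [3,4] "every" : S/N
        [4,6] PP\(S/N)   >
          [4,5] "bone" : (PP\(S/N))/S
          [5,6] "found" : S
      [6,7] "chased" : (NP/S)\PP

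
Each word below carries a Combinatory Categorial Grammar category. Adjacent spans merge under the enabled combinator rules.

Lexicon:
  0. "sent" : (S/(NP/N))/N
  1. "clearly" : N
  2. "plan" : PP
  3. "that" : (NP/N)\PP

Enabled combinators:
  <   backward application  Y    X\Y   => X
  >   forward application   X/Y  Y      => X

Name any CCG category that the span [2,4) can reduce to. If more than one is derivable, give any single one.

NP/N

[0,4] S   >
  [0,2] S/(NP/N)   >
    [0,1] "sent" : (S/(NP/N))/N
    [1,2] "clearly" : N
  [2,4] NP/N   <
    [2,3] "plan" : PP
    [3,4] "that" : (NP/N)\PP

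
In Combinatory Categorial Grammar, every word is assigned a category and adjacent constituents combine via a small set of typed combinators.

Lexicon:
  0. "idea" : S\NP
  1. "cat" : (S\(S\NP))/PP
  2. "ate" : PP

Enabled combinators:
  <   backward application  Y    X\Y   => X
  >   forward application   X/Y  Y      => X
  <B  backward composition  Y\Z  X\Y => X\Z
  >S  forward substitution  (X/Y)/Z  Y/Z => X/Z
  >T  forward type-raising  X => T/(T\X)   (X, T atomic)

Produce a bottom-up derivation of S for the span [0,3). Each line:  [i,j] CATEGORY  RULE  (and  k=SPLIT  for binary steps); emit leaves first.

[0,3] S   <
  [0,1] "idea" : S\NP
  [1,3] S\(S\NP)   >
    [1,2] "cat" : (S\(S\NP))/PP
    [2,3] "ate" : PP

[0,1] S\NP  lex  "idea"
[1,2] (S\(S\NP))/PP  lex  "cat"
[2,3] PP  lex  "ate"
[1,3] S\(S\NP)  >  k=2
[0,3] S  <  k=1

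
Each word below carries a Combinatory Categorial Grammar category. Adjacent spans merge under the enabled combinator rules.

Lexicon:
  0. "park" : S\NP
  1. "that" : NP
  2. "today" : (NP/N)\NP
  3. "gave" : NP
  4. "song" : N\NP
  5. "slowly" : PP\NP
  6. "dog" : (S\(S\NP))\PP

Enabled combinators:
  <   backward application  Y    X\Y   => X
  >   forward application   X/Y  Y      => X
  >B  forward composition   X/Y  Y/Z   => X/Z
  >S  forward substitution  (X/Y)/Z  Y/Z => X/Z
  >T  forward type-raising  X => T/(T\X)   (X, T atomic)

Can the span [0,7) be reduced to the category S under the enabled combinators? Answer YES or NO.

YES

[0,7] S   <
  [0,1] "park" : S\NP
  [1,7] S\(S\NP)   <
    [1,6] PP   <
      [1,5] NP   >
        [1,3] NP/N   <
          [1,2] "that" : NP
          [2,3] "today" : (NP/N)\NP
        [3,5] N   <
          [3,4] "gave" : NP
          [4,5] "song" : N\NP
      [5,6] "slowly" : PP\NP
    [6,7] "dog" : (S\(S\NP))\PP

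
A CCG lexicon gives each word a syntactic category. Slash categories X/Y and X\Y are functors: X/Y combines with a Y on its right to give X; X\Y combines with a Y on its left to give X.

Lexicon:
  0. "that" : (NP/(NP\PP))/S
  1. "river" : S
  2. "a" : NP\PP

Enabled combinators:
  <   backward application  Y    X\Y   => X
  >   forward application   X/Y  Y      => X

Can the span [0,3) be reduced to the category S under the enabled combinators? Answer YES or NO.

NO

(NP/(NP\PP))/S S NP\PP
CKY chart[0,3] = {NP}; S ∉ chart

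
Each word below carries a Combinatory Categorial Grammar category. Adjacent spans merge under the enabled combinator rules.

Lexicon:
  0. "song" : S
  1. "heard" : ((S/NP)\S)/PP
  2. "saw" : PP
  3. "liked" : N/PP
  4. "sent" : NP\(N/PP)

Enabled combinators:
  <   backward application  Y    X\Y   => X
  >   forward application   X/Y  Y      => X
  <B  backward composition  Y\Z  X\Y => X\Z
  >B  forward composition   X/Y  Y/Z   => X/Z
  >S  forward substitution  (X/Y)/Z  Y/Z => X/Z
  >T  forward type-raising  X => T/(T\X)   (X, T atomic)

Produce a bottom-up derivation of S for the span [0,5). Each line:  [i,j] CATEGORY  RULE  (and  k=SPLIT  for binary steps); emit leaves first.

[0,5] S   >
  [0,3] S/NP   <
    [0,1] "song" : S
    [1,3] (S/NP)\S   >
      [1,2] "heard" : ((S/NP)\S)/PP
      [2,3] "saw" : PP
  [3,5] NP   <
    [3,4] "liked" : N/PP
    [4,5] "sent" : NP\(N/PP)

[0,1] S  lex  "song"
[1,2] ((S/NP)\S)/PP  lex  "heard"
[2,3] PP  lex  "saw"
[1,3] (S/NP)\S  >  k=2
[0,3] S/NP  <  k=1
[3,4] N/PP  lex  "liked"
[4,5] NP\(N/PP)  lex  "sent"
[3,5] NP  <  k=4
[0,5] S  >  k=3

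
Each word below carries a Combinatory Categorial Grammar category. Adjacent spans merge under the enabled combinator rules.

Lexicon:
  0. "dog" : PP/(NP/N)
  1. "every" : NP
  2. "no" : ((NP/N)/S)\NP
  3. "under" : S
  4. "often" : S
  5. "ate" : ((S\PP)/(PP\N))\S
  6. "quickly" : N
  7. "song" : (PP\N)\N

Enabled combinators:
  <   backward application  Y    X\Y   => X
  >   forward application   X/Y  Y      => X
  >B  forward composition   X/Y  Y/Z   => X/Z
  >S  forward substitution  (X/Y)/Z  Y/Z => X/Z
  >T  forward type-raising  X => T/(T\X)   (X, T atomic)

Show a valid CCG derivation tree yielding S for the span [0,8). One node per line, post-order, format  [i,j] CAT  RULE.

[0,8] S   <
  [0,4] PP   >
    [0,1] "dog" : PP/(NP/N)
    [1,4] NP/N   >
      [1,3] (NP/N)/S   <
        [1,2] "every" : NP
        [2,3] "no" : ((NP/N)/S)\NP
      [3,4] "under" : S
  [4,8] S\PP   >
    [4,6] (S\PP)/(PP\N)   <
      [4,5] "often" : S
      [5,6] "ate" : ((S\PP)/(PP\N))\S
    [6,8] PP\N   <
      [6,7] "quickly" : N
      [7,8] "song" : (PP\N)\N

[0,1] PP/(NP/N)  lex  "dog"
[1,2] NP  lex  "every"
[2,3] ((NP/N)/S)\NP  lex  "no"
[1,3] (NP/N)/S  <  k=2
[3,4] S  lex  "under"
[1,4] NP/N  >  k=3
[0,4] PP  >  k=1
[4,5] S  lex  "often"
[5,6] ((S\PP)/(PP\N))\S  lex  "ate"
[4,6] (S\PP)/(PP\N)  <  k=5
[6,7] N  lex  "quickly"
[7,8] (PP\N)\N  lex  "song"
[6,8] PP\N  <  k=7
[4,8] S\PP  >  k=6
[0,8] S  <  k=4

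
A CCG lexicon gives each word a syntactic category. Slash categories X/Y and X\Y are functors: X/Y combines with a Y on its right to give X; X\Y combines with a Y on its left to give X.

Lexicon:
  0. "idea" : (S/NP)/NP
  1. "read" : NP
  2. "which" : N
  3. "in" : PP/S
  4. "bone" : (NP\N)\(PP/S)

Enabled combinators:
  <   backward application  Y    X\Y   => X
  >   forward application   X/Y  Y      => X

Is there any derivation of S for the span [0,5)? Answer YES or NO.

[0,5] S   >
  [0,2] S/NP   >
    [0,1] "idea" : (S/NP)/NP
    [1,2] "read" : NP
  [2,5] NP   <
    [2,3] "which" : N
    [3,5] NP\N   <
      [3,4] "in" : PP/S
      [4,5] "bone" : (NP\N)\(PP/S)

YES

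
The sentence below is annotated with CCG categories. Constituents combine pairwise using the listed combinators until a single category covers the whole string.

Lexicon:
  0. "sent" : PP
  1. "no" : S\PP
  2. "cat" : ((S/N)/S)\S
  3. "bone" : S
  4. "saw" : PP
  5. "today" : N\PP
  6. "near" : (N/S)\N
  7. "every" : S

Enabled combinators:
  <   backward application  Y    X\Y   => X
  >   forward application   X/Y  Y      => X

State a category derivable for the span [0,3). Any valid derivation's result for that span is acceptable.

(S/N)/S

[0,8] S   >
  [0,4] S/N   >
    [0,3] (S/N)/S   <
      [0,2] S   <
        [0,1] "sent" : PP
        [1,2] "no" : S\PP
      [2,3] "cat" : ((S/N)/S)\S
    [3,4] "bone" : S
  [4,8] N   >
    [4,7] N/S   <
      [4,6] N   <
        [4,5] "saw" : PP
        [5,6] "today" : N\PP
      [6,7] "near" : (N/S)\N
    [7,8] "every" : S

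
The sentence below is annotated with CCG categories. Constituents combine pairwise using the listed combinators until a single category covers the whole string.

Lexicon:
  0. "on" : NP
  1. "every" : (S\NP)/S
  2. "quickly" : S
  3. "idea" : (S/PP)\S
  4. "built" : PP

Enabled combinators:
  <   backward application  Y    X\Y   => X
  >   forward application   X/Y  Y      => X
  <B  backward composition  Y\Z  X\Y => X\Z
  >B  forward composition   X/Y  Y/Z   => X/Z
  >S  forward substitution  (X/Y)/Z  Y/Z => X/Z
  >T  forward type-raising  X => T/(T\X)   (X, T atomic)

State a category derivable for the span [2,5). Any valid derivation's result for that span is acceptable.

[0,5] S   >
  [0,1] S/(S\NP)   >T
    [0,1] "on" : NP
  [1,5] S\NP   >
    [1,2] "every" : (S\NP)/S
    [2,5] S   >
      [2,4] S/PP   <
        [2,3] "quickly" : S
        [3,4] "idea" : (S/PP)\S
      [4,5] "built" : PP

S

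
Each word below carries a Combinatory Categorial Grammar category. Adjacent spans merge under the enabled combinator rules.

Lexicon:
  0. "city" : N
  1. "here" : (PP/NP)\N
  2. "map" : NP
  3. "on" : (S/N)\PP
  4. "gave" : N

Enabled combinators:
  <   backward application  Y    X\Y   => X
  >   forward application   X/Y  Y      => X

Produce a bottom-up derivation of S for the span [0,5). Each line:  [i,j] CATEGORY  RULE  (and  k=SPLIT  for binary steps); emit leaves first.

[0,1] N  lex  "city"
[1,2] (PP/NP)\N  lex  "here"
[0,2] PP/NP  <  k=1
[2,3] NP  lex  "map"
[0,3] PP  >  k=2
[3,4] (S/N)\PP  lex  "on"
[0,4] S/N  <  k=3
[4,5] N  lex  "gave"
[0,5] S  >  k=4

[0,5] S   >
  [0,4] S/N   <
    [0,3] PP   >
      [0,2] PP/NP   <
        [0,1] "city" : N
        [1,2] "here" : (PP/NP)\N
      [2,3] "map" : NP
    [3,4] "on" : (S/N)\PP
  [4,5] "gave" : N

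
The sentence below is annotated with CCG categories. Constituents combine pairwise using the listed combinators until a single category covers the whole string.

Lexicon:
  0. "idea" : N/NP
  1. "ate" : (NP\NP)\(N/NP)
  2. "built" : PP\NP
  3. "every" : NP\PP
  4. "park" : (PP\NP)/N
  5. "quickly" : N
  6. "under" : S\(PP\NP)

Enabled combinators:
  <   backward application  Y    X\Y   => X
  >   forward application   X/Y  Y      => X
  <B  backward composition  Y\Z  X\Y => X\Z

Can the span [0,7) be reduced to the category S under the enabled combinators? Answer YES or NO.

YES

[0,7] S   <
  [0,6] PP\NP   <B
    [0,4] NP\NP   <B
      [0,3] PP\NP   <B
        [0,2] NP\NP   <
          [0,1] "idea" : N/NP
          [1,2] "ate" : (NP\NP)\(N/NP)
        [2,3] "built" : PP\NP
      [3,4] "every" : NP\PP
    [4,6] PP\NP   >
      [4,5] "park" : (PP\NP)/N
      [5,6] "quickly" : N
  [6,7] "under" : S\(PP\NP)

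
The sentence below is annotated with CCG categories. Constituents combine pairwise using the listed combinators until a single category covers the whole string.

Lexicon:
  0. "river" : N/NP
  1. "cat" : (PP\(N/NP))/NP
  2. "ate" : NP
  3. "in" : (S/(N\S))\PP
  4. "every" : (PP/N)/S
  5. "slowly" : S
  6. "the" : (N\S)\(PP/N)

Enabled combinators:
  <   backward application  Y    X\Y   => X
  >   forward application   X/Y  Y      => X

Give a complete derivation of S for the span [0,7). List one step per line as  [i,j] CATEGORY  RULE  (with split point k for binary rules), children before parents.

[0,7] S   >
  [0,4] S/(N\S)   <
    [0,3] PP   <
      [0,1] "river" : N/NP
      [1,3] PP\(N/NP)   >
        [1,2] "cat" : (PP\(N/NP))/NP
        [2,3] "ate" : NP
    [3,4] "in" : (S/(N\S))\PP
  [4,7] N\S   <
    [4,6] PP/N   >
      [4,5] "every" : (PP/N)/S
      [5,6] "slowly" : S
    [6,7] "the" : (N\S)\(PP/N)

[0,1] N/NP  lex  "river"
[1,2] (PP\(N/NP))/NP  lex  "cat"
[2,3] NP  lex  "ate"
[1,3] PP\(N/NP)  >  k=2
[0,3] PP  <  k=1
[3,4] (S/(N\S))\PP  lex  "in"
[0,4] S/(N\S)  <  k=3
[4,5] (PP/N)/S  lex  "every"
[5,6] S  lex  "slowly"
[4,6] PP/N  >  k=5
[6,7] (N\S)\(PP/N)  lex  "the"
[4,7] N\S  <  k=6
[0,7] S  >  k=4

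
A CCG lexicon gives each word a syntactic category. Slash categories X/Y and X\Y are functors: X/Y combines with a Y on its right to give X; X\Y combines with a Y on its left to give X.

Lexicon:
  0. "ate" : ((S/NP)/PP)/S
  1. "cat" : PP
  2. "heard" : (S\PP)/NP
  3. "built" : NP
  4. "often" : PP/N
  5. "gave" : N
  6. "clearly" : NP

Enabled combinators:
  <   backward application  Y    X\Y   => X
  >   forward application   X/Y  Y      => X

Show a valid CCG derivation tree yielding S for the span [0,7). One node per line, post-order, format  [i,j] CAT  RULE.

[0,1] ((S/NP)/PP)/S  lex  "ate"
[1,2] PP  lex  "cat"
[2,3] (S\PP)/NP  lex  "heard"
[3,4] NP  lex  "built"
[2,4] S\PP  >  k=3
[1,4] S  <  k=2
[0,4] (S/NP)/PP  >  k=1
[4,5] PP/N  lex  "often"
[5,6] N  lex  "gave"
[4,6] PP  >  k=5
[0,6] S/NP  >  k=4
[6,7] NP  lex  "clearly"
[0,7] S  >  k=6

[0,7] S   >
  [0,6] S/NP   >
    [0,4] (S/NP)/PP   >
      [0,1] "ate" : ((S/NP)/PP)/S
      [1,4] S   <
        [1,2] "cat" : PP
        [2,4] S\PP   >
          [2,3] "heard" : (S\PP)/NP
          [3,4] "built" : NP
    [4,6] PP   >
      [4,5] "often" : PP/N
      [5,6] "gave" : N
  [6,7] "clearly" : NP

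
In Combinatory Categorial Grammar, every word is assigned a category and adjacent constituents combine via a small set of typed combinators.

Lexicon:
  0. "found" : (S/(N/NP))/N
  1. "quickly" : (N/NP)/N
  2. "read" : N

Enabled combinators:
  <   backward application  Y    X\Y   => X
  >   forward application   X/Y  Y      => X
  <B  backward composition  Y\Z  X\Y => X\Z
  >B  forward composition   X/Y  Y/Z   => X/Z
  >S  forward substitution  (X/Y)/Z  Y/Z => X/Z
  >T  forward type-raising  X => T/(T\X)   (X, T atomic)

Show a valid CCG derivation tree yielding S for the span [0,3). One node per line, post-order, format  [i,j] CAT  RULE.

[0,3] S   >
  [0,2] S/N   >S
    [0,1] "found" : (S/(N/NP))/N
    [1,2] "quickly" : (N/NP)/N
  [2,3] "read" : N

[0,1] (S/(N/NP))/N  lex  "found"
[1,2] (N/NP)/N  lex  "quickly"
[0,2] S/N  >S  k=1
[2,3] N  lex  "read"
[0,3] S  >  k=2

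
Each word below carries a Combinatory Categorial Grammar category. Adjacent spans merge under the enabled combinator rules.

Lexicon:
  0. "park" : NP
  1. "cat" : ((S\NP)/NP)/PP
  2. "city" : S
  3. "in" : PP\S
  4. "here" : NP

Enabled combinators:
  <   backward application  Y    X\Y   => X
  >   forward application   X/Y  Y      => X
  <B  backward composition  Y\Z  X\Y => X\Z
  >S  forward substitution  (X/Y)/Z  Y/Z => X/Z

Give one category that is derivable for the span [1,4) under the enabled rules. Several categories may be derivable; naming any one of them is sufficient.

(S\NP)/NP

[0,5] S   <
  [0,1] "park" : NP
  [1,5] S\NP   >
    [1,4] (S\NP)/NP   >
      [1,2] "cat" : ((S\NP)/NP)/PP
      [2,4] PP   <
        [2,3] "city" : S
        [3,4] "in" : PP\S
    [4,5] "here" : NP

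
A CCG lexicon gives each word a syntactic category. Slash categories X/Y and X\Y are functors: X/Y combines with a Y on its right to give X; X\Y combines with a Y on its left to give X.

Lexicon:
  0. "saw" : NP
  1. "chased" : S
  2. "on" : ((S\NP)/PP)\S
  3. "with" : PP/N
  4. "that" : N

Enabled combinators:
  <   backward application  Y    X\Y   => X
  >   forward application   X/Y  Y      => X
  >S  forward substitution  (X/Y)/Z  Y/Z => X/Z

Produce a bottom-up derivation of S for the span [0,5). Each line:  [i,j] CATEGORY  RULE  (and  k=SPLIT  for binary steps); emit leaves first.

[0,5] S   <
  [0,1] "saw" : NP
  [1,5] S\NP   >
    [1,3] (S\NP)/PP   <
      [1,2] "chased" : S
      [2,3] "on" : ((S\NP)/PP)\S
    [3,5] PP   >
      [3,4] "with" : PP/N
      [4,5] "that" : N

[0,1] NP  lex  "saw"
[1,2] S  lex  "chased"
[2,3] ((S\NP)/PP)\S  lex  "on"
[1,3] (S\NP)/PP  <  k=2
[3,4] PP/N  lex  "with"
[4,5] N  lex  "that"
[3,5] PP  >  k=4
[1,5] S\NP  >  k=3
[0,5] S  <  k=1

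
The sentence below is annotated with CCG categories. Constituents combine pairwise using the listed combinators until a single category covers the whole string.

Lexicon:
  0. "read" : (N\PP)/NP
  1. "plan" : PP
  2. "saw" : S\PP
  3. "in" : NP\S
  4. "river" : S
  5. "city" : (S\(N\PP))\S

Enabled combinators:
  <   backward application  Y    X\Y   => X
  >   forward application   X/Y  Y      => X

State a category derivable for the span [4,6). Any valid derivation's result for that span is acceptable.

[0,6] S   <
  [0,4] N\PP   >
    [0,1] "read" : (N\PP)/NP
    [1,4] NP   <
      [1,3] S   <
        [1,2] "plan" : PP
        [2,3] "saw" : S\PP
      [3,4] "in" : NP\S
  [4,6] S\(N\PP)   <
    [4,5] "river" : S
    [5,6] "city" : (S\(N\PP))\S

S\(N\PP)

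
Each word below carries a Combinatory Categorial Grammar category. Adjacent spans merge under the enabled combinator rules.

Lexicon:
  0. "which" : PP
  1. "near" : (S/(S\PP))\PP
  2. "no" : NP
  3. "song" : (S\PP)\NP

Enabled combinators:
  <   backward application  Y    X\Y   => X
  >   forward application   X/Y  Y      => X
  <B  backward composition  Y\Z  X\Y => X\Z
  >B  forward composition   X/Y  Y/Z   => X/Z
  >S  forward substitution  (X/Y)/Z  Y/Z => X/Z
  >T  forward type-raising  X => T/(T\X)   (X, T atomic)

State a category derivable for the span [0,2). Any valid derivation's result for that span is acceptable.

[0,4] S   >
  [0,2] S/(S\PP)   <
    [0,1] "which" : PP
    [1,2] "near" : (S/(S\PP))\PP
  [2,4] S\PP   <
    [2,3] "no" : NP
    [3,4] "song" : (S\PP)\NP

S/(S\PP)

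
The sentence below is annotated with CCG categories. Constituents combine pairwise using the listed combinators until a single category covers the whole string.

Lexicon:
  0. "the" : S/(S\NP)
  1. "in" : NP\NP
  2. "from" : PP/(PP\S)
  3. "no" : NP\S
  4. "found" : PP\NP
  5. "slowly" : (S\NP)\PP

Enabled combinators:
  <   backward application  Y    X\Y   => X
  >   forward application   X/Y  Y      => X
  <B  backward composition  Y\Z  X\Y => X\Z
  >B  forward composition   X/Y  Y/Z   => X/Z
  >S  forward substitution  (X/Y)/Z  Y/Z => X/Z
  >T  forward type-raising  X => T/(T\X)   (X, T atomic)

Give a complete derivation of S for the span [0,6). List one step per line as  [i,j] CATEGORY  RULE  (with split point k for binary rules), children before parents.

[0,1] S/(S\NP)  lex  "the"
[1,2] NP\NP  lex  "in"
[2,3] PP/(PP\S)  lex  "from"
[3,4] NP\S  lex  "no"
[4,5] PP\NP  lex  "found"
[3,5] PP\S  <B  k=4
[2,5] PP  >  k=3
[5,6] (S\NP)\PP  lex  "slowly"
[2,6] S\NP  <  k=5
[1,6] S\NP  <B  k=2
[0,6] S  >  k=1

[0,6] S   >
  [0,1] "the" : S/(S\NP)
  [1,6] S\NP   <B
    [1,2] "in" : NP\NP
    [2,6] S\NP   <
      [2,5] PP   >
        [2,3] "from" : PP/(PP\S)
        [3,5] PP\S   <B
          [3,4] "no" : NP\S
          [4,5] "found" : PP\NP
      [5,6] "slowly" : (S\NP)\PP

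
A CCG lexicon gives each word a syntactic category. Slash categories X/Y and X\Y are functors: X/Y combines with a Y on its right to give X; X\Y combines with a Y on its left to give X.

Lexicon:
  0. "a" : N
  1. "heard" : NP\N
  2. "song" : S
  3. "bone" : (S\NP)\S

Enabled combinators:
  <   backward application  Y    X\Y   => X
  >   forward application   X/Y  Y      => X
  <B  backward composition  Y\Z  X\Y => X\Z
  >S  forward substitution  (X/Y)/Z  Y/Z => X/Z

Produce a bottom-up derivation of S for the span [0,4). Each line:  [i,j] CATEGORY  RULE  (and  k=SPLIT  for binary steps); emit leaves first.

[0,1] N  lex  "a"
[1,2] NP\N  lex  "heard"
[0,2] NP  <  k=1
[2,3] S  lex  "song"
[3,4] (S\NP)\S  lex  "bone"
[2,4] S\NP  <  k=3
[0,4] S  <  k=2

[0,4] S   <
  [0,2] NP   <
    [0,1] "a" : N
    [1,2] "heard" : NP\N
  [2,4] S\NP   <
    [2,3] "song" : S
    [3,4] "bone" : (S\NP)\S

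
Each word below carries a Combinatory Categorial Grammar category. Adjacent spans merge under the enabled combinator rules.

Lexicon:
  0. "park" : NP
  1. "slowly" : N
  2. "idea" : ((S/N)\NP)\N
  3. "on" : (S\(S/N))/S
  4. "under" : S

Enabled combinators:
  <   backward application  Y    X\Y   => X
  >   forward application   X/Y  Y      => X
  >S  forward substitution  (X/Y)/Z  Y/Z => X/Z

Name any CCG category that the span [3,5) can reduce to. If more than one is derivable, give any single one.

[0,5] S   <
  [0,3] S/N   <
    [0,1] "park" : NP
    [1,3] (S/N)\NP   <
      [1,2] "slowly" : N
      [2,3] "idea" : ((S/N)\NP)\N
  [3,5] S\(S/N)   >
    [3,4] "on" : (S\(S/N))/S
    [4,5] "under" : S

S\(S/N)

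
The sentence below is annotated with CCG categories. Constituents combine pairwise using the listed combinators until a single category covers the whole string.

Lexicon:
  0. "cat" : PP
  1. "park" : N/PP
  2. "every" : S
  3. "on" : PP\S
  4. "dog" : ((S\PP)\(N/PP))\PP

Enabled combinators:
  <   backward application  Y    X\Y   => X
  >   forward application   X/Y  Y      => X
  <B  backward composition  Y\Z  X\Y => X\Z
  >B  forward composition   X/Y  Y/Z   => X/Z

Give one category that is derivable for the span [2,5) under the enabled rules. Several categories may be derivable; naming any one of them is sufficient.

(S\PP)\(N/PP)

[0,5] S   <
  [0,1] "cat" : PP
  [1,5] S\PP   <
    [1,2] "park" : N/PP
    [2,5] (S\PP)\(N/PP)   <
      [2,4] PP   <
        [2,3] "every" : S
        [3,4] "on" : PP\S
      [4,5] "dog" : ((S\PP)\(N/PP))\PP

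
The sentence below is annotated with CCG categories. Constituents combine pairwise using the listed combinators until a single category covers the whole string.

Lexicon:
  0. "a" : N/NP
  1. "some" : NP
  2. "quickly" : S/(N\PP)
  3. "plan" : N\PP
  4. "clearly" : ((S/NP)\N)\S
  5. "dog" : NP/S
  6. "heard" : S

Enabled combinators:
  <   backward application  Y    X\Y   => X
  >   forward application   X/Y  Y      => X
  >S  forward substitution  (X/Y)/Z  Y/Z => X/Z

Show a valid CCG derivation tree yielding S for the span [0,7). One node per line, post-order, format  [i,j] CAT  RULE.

[0,7] S   >
  [0,5] S/NP   <
    [0,2] N   >
      [0,1] "a" : N/NP
      [1,2] "some" : NP
    [2,5] (S/NP)\N   <
      [2,4] S   >
        [2,3] "quickly" : S/(N\PP)
        [3,4] "plan" : N\PP
      [4,5] "clearly" : ((S/NP)\N)\S
  [5,7] NP   >
    [5,6] "dog" : NP/S
    [6,7] "heard" : S

[0,1] N/NP  lex  "a"
[1,2] NP  lex  "some"
[0,2] N  >  k=1
[2,3] S/(N\PP)  lex  "quickly"
[3,4] N\PP  lex  "plan"
[2,4] S  >  k=3
[4,5] ((S/NP)\N)\S  lex  "clearly"
[2,5] (S/NP)\N  <  k=4
[0,5] S/NP  <  k=2
[5,6] NP/S  lex  "dog"
[6,7] S  lex  "heard"
[5,7] NP  >  k=6
[0,7] S  >  k=5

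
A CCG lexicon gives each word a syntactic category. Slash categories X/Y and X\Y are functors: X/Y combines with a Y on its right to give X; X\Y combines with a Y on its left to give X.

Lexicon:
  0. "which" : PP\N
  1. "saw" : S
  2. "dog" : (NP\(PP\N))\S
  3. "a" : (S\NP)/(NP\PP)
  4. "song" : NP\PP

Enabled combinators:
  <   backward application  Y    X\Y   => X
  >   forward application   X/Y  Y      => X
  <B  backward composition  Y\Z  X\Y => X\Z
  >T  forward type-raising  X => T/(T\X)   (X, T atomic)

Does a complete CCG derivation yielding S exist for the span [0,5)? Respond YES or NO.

YES

[0,5] S   <
  [0,3] NP   <
    [0,1] "which" : PP\N
    [1,3] NP\(PP\N)   <
      [1,2] "saw" : S
      [2,3] "dog" : (NP\(PP\N))\S
  [3,5] S\NP   >
    [3,4] "a" : (S\NP)/(NP\PP)
    [4,5] "song" : NP\PP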